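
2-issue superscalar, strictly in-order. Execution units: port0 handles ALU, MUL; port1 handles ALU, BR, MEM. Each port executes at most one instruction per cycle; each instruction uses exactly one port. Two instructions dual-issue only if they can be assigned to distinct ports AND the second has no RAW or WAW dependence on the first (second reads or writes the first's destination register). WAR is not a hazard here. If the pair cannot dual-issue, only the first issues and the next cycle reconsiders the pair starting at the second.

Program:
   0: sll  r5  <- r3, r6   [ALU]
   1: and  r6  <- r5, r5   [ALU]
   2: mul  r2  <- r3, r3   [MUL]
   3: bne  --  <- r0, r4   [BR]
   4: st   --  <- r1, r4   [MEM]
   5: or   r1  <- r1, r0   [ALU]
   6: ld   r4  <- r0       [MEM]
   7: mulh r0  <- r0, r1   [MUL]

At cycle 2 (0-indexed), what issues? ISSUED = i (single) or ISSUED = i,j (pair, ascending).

c0: i0 sll.ALU  RAW r5
c1: i1,i2 and.ALU;mul.MUL  pair
c2: i3 bne.BR  no-port BR/MEM
c3: i4,i5 st.MEM;or.ALU  pair
c4: i6,i7 ld.MEM;mulh.MUL  pair

ISSUED = 3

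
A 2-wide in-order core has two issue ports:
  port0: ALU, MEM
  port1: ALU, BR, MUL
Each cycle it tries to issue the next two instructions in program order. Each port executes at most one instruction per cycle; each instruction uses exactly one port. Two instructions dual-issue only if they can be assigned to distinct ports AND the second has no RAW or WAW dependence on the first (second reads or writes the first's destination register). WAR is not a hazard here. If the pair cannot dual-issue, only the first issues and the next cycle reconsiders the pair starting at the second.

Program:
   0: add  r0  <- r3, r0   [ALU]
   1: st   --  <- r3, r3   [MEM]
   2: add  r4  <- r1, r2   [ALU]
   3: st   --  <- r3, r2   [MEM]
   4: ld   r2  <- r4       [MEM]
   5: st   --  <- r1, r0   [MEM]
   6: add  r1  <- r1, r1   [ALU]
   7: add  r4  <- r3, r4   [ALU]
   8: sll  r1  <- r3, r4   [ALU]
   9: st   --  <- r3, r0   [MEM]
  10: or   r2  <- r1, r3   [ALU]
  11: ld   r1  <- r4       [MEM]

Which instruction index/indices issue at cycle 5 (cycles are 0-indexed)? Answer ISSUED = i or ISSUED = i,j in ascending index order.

ISSUED = 8,9

  cy0 -> i0/i1 (add.ALU;st.MEM) dual
  cy1 -> i2/i3 (add.ALU;st.MEM) dual
  cy2 -> i4 (ld.MEM) no-port MEM/MEM
  cy3 -> i5/i6 (st.MEM;add.ALU) dual
  cy4 -> i7 (add.ALU) RAW r4
  cy5 -> i8/i9 (sll.ALU;st.MEM) dual
  cy6 -> i10/i11 (or.ALU;ld.MEM) dual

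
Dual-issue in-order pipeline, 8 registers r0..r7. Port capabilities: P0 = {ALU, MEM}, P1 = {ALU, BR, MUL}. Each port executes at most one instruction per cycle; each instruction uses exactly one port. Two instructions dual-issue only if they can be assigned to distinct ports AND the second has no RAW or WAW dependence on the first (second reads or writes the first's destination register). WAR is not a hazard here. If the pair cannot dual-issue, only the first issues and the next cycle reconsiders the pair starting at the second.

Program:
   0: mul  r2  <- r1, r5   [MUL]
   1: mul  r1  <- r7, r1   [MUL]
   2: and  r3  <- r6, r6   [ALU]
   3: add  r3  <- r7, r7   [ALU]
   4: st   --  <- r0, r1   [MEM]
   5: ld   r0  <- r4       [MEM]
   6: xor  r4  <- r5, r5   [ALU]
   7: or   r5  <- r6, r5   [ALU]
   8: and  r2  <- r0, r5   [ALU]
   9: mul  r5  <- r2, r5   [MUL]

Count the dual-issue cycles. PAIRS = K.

[0] i0  mul  -- no-port MUL/MUL
[1] i1&i2  mul and  -- dual
[2] i3&i4  add st  -- dual
[3] i5&i6  ld xor  -- dual
[4] i7  or  -- RAW r5
[5] i8  and  -- RAW r2
[6] i9  mul  -- tail

PAIRS = 3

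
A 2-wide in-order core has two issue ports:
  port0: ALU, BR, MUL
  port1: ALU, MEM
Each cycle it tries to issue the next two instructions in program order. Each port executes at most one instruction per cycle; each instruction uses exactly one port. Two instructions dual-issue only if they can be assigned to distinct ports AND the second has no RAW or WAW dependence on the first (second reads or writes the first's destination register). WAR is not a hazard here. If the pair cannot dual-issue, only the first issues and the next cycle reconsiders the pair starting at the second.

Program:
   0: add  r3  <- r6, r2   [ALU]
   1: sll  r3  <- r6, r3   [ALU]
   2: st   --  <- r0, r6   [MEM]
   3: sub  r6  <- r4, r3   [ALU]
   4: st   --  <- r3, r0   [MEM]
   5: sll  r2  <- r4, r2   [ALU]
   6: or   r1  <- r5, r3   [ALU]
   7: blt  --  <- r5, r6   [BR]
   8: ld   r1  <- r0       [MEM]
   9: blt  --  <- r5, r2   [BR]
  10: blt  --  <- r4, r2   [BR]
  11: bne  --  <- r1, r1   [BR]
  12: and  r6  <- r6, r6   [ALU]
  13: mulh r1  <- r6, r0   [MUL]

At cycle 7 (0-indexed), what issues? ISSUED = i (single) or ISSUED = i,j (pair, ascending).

ISSUED = 11,12

0. add.ALU @i0  | RAW+WAW r3
1. sll.ALU+st.MEM @i1/i2  | 2-wide
2. sub.ALU+st.MEM @i3/i4  | 2-wide
3. sll.ALU+or.ALU @i5/i6  | 2-wide
4. blt.BR+ld.MEM @i7/i8  | 2-wide
5. blt.BR @i9  | no-port BR/BR
6. blt.BR @i10  | no-port BR/BR
7. bne.BR+and.ALU @i11/i12  | 2-wide
8. mulh.MUL @i13  | tail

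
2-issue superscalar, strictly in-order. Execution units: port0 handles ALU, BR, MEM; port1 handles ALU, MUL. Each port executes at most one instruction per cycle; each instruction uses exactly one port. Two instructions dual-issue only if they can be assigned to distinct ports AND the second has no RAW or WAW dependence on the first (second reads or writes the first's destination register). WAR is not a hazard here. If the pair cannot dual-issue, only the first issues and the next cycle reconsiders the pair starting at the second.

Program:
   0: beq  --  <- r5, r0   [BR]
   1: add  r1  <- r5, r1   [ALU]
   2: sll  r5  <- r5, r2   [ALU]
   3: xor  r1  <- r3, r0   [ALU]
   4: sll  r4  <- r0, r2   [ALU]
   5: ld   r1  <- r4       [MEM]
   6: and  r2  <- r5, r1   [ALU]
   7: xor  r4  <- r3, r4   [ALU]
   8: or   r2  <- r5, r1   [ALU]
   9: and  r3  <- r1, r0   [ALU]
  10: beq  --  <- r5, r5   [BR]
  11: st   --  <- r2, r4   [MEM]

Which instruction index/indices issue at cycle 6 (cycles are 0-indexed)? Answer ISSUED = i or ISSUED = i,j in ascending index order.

c0: i0+i1 beq+add  dual
c1: i2+i3 sll+xor  dual
c2: i4 sll  RAW r4
c3: i5 ld  RAW r1
c4: i6+i7 and+xor  dual
c5: i8+i9 or+and  dual
c6: i10 beq  no-port BR/MEM
c7: i11 st  tail

ISSUED = 10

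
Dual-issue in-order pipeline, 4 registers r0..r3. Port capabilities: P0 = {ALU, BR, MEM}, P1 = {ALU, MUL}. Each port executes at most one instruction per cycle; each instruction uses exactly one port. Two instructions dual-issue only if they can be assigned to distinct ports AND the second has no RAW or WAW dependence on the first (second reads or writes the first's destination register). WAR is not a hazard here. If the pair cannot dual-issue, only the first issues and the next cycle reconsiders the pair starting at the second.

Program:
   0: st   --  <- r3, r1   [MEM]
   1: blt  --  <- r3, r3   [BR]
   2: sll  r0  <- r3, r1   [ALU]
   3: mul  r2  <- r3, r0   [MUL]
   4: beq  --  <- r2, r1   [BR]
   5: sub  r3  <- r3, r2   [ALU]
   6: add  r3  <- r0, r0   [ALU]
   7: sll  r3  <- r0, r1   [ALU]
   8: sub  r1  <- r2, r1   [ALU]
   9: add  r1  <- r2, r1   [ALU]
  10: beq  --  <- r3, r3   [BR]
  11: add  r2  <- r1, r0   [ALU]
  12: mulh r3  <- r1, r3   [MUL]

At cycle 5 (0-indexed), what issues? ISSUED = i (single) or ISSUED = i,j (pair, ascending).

c0: i0 st.MEM  no-port MEM/BR
c1: i1+i2 blt.BR/sll.ALU  2-wide
c2: i3 mul.MUL  RAW r2
c3: i4+i5 beq.BR/sub.ALU  2-wide
c4: i6 add.ALU  WAW r3
c5: i7+i8 sll.ALU/sub.ALU  2-wide
c6: i9+i10 add.ALU/beq.BR  2-wide
c7: i11+i12 add.ALU/mulh.MUL  2-wide

ISSUED = 7,8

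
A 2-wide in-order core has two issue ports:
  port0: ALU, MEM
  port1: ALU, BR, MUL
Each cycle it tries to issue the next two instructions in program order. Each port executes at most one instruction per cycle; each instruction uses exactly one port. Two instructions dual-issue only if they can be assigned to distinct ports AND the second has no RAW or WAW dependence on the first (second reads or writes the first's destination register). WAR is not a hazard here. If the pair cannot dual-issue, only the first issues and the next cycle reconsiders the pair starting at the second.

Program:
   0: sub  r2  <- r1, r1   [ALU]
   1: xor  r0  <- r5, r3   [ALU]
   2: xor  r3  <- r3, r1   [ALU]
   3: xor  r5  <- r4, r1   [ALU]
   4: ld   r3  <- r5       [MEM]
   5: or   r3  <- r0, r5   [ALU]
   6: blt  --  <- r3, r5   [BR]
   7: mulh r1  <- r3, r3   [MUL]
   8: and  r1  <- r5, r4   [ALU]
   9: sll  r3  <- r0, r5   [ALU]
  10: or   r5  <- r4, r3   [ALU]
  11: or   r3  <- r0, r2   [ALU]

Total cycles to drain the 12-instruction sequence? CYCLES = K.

CYCLES = 8

[0] i0,i1  sub.ALU xor.ALU  -- pair
[1] i2,i3  xor.ALU xor.ALU  -- pair
[2] i4  ld.MEM  -- WAW r3
[3] i5  or.ALU  -- RAW r3
[4] i6  blt.BR  -- no-port BR/MUL
[5] i7  mulh.MUL  -- WAW r1
[6] i8,i9  and.ALU sll.ALU  -- pair
[7] i10,i11  or.ALU or.ALU  -- pair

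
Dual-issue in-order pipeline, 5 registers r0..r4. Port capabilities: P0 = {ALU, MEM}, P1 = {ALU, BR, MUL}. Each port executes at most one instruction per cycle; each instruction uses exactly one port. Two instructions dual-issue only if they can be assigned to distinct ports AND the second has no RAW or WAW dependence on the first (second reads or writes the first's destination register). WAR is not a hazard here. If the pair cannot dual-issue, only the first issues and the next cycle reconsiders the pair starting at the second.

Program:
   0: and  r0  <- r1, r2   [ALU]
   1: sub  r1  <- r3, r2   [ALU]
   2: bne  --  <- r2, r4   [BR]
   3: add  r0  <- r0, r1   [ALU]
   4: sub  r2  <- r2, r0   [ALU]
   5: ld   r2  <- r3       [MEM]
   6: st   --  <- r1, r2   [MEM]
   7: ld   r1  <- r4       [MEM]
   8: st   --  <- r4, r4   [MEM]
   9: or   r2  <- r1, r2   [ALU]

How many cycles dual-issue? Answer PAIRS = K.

#0 head=0: and.ALU;sub.ALU i0,i1 dual
#1 head=2: bne.BR;add.ALU i2,i3 dual
#2 head=4: sub.ALU i4 WAW r2
#3 head=5: ld.MEM i5 no-port MEM/MEM
#4 head=6: st.MEM i6 no-port MEM/MEM
#5 head=7: ld.MEM i7 no-port MEM/MEM
#6 head=8: st.MEM;or.ALU i8,i9 dual

PAIRS = 3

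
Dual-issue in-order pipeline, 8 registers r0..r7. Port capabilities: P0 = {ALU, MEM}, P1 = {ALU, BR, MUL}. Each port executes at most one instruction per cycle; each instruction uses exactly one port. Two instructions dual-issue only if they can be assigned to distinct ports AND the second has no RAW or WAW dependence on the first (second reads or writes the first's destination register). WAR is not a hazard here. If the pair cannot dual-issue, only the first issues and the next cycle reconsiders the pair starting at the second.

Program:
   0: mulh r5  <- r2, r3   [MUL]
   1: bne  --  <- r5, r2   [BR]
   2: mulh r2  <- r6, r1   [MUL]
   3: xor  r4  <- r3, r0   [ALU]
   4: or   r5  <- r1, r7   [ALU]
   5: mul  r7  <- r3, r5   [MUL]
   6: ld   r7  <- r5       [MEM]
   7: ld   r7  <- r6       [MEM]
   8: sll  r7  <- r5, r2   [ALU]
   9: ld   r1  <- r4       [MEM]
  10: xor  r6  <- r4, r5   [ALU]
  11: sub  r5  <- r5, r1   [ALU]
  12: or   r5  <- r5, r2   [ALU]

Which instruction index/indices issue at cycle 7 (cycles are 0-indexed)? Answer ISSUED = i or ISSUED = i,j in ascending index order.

ISSUED = 8,9

t=0 i0:mulh.MUL ; no-port MUL/BR
t=1 i1:bne.BR ; no-port BR/MUL
t=2 i2&i3:mulh.MUL;xor.ALU ; dual
t=3 i4:or.ALU ; RAW r5
t=4 i5:mul.MUL ; WAW r7
t=5 i6:ld.MEM ; no-port MEM/MEM
t=6 i7:ld.MEM ; WAW r7
t=7 i8&i9:sll.ALU;ld.MEM ; dual
t=8 i10&i11:xor.ALU;sub.ALU ; dual
t=9 i12:or.ALU ; tail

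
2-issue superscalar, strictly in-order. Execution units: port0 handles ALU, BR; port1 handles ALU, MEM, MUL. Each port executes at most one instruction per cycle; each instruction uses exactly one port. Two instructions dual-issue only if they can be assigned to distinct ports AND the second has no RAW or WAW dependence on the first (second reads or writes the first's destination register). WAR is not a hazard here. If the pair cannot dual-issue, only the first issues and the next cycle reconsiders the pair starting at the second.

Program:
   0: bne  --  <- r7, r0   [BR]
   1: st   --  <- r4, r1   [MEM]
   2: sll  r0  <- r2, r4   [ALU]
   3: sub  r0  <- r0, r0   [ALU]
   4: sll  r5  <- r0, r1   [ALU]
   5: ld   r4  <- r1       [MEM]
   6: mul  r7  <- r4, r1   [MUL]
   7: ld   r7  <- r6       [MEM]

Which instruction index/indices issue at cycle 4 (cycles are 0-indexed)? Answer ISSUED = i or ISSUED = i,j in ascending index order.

ISSUED = 6

0. bne.BR/st.MEM @i0&i1  | dual
1. sll.ALU @i2  | RAW+WAW r0
2. sub.ALU @i3  | RAW r0
3. sll.ALU/ld.MEM @i4&i5  | dual
4. mul.MUL @i6  | no-port MUL/MEM
5. ld.MEM @i7  | tail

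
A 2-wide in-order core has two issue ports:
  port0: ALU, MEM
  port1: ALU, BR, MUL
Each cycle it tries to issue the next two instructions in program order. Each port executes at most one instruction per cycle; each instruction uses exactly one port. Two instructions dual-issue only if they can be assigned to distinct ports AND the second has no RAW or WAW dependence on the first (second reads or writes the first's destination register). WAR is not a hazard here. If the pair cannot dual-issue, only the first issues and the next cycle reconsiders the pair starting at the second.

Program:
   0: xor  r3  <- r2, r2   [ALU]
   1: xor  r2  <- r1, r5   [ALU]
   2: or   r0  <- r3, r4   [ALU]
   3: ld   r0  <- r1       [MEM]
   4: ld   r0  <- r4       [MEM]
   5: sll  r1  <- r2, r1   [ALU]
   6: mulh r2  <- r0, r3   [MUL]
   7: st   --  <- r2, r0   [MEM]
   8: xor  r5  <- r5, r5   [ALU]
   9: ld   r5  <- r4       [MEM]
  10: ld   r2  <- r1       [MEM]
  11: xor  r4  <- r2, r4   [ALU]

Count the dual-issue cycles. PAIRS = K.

c0: i0&i1 xor/xor  pair
c1: i2 or  WAW r0
c2: i3 ld  no-port MEM/MEM
c3: i4&i5 ld/sll  pair
c4: i6 mulh  RAW r2
c5: i7&i8 st/xor  pair
c6: i9 ld  no-port MEM/MEM
c7: i10 ld  RAW r2
c8: i11 xor  tail

PAIRS = 3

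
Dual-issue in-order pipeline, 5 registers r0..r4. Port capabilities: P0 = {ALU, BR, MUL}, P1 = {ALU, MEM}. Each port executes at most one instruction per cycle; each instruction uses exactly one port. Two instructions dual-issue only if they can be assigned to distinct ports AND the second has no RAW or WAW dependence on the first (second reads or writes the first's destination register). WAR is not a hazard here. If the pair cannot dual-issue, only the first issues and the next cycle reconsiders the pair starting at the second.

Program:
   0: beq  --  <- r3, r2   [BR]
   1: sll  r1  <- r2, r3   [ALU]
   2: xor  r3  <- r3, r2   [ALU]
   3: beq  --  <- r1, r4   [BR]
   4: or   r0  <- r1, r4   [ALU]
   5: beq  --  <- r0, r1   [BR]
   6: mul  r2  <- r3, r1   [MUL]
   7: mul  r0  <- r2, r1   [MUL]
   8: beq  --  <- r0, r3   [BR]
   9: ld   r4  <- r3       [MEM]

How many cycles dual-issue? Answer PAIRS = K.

[0] i0,i1  beq+sll  -- dual
[1] i2,i3  xor+beq  -- dual
[2] i4  or  -- RAW r0
[3] i5  beq  -- no-port BR/MUL
[4] i6  mul  -- no-port MUL/MUL
[5] i7  mul  -- no-port MUL/BR
[6] i8,i9  beq+ld  -- dual

PAIRS = 3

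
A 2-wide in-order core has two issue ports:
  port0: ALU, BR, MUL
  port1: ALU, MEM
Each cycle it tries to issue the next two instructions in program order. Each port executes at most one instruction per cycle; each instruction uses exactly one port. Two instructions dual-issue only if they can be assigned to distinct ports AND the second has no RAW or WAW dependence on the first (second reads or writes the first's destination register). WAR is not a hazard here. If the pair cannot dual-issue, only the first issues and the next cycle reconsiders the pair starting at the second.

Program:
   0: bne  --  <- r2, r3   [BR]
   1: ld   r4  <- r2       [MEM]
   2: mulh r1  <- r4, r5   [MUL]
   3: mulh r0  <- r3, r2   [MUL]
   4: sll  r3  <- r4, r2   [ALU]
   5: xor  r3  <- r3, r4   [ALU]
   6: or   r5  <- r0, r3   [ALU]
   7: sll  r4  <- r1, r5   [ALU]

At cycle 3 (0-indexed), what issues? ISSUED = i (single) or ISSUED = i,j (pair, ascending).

t=0 i0,i1:bne.BR/ld.MEM ; dual
t=1 i2:mulh.MUL ; no-port MUL/MUL
t=2 i3,i4:mulh.MUL/sll.ALU ; dual
t=3 i5:xor.ALU ; RAW r3
t=4 i6:or.ALU ; RAW r5
t=5 i7:sll.ALU ; tail

ISSUED = 5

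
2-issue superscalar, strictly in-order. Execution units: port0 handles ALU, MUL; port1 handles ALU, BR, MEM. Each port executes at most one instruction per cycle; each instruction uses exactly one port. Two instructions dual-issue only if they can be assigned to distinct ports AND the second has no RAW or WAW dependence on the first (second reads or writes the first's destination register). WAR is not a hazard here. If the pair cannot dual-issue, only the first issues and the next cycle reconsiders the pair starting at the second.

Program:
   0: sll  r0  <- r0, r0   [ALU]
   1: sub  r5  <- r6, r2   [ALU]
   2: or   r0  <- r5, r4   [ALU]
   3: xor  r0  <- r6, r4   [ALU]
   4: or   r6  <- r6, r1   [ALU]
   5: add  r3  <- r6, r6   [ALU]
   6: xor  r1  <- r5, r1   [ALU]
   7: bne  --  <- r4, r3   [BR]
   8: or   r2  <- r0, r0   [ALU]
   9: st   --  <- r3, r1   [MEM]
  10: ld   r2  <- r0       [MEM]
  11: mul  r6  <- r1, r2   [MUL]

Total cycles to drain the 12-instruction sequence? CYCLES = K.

CYCLES = 8

t=0 i0&i1:sll/sub ; dual
t=1 i2:or ; WAW r0
t=2 i3&i4:xor/or ; dual
t=3 i5&i6:add/xor ; dual
t=4 i7&i8:bne/or ; dual
t=5 i9:st ; no-port MEM/MEM
t=6 i10:ld ; RAW r2
t=7 i11:mul ; tail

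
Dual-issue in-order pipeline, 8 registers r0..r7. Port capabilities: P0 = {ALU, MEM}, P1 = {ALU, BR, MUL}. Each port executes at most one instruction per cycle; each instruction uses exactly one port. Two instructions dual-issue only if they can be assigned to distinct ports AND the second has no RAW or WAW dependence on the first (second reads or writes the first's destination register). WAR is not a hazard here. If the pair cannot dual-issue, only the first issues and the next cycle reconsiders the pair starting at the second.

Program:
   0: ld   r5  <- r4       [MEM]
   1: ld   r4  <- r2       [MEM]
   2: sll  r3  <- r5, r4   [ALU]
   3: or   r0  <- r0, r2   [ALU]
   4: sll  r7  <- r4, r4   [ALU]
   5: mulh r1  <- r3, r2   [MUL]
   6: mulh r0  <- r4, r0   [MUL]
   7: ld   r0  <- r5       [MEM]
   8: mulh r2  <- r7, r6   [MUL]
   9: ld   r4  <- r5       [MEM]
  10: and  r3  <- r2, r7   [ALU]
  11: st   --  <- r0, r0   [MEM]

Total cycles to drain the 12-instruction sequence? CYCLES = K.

CYCLES = 8

c0: i0 ld  no-port MEM/MEM
c1: i1 ld  RAW r4
c2: i2+i3 sll or  pair
c3: i4+i5 sll mulh  pair
c4: i6 mulh  WAW r0
c5: i7+i8 ld mulh  pair
c6: i9+i10 ld and  pair
c7: i11 st  tail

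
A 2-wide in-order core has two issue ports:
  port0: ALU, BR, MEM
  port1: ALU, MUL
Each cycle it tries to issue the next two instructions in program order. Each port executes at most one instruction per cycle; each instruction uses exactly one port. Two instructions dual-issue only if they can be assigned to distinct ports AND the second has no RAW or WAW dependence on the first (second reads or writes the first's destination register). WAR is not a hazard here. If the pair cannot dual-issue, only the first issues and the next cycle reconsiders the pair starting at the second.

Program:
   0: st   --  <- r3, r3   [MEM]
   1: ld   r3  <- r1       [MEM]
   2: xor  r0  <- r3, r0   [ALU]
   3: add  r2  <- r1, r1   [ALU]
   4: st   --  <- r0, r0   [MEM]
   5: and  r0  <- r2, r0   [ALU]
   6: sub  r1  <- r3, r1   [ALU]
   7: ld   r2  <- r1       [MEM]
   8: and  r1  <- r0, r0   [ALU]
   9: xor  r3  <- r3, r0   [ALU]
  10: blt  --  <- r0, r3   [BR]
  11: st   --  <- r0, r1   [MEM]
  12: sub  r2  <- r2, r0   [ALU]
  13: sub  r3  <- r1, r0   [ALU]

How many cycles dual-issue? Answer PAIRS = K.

  cy0 -> i0 (st.MEM) no-port MEM/MEM
  cy1 -> i1 (ld.MEM) RAW r3
  cy2 -> i2/i3 (xor.ALU/add.ALU) pair
  cy3 -> i4/i5 (st.MEM/and.ALU) pair
  cy4 -> i6 (sub.ALU) RAW r1
  cy5 -> i7/i8 (ld.MEM/and.ALU) pair
  cy6 -> i9 (xor.ALU) RAW r3
  cy7 -> i10 (blt.BR) no-port BR/MEM
  cy8 -> i11/i12 (st.MEM/sub.ALU) pair
  cy9 -> i13 (sub.ALU) tail

PAIRS = 4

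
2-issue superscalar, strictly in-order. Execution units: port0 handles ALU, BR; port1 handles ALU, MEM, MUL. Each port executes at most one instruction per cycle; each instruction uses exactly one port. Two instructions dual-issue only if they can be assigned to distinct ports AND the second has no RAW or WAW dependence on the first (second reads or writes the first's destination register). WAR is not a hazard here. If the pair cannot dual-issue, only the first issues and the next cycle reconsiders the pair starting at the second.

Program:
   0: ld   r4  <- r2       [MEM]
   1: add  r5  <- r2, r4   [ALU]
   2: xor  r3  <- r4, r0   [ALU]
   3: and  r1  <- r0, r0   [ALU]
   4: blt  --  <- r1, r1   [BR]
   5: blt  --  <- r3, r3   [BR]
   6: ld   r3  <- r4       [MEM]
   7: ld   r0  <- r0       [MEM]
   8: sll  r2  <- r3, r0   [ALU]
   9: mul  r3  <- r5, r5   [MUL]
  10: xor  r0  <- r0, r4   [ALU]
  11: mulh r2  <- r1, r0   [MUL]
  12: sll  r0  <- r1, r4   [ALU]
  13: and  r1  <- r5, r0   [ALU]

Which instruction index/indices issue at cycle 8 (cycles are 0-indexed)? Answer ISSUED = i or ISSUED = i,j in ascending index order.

0. ld.MEM @i0  | RAW r4
1. add.ALU xor.ALU @i1,i2  | 2-wide
2. and.ALU @i3  | RAW r1
3. blt.BR @i4  | no-port BR/BR
4. blt.BR ld.MEM @i5,i6  | 2-wide
5. ld.MEM @i7  | RAW r0
6. sll.ALU mul.MUL @i8,i9  | 2-wide
7. xor.ALU @i10  | RAW r0
8. mulh.MUL sll.ALU @i11,i12  | 2-wide
9. and.ALU @i13  | tail

ISSUED = 11,12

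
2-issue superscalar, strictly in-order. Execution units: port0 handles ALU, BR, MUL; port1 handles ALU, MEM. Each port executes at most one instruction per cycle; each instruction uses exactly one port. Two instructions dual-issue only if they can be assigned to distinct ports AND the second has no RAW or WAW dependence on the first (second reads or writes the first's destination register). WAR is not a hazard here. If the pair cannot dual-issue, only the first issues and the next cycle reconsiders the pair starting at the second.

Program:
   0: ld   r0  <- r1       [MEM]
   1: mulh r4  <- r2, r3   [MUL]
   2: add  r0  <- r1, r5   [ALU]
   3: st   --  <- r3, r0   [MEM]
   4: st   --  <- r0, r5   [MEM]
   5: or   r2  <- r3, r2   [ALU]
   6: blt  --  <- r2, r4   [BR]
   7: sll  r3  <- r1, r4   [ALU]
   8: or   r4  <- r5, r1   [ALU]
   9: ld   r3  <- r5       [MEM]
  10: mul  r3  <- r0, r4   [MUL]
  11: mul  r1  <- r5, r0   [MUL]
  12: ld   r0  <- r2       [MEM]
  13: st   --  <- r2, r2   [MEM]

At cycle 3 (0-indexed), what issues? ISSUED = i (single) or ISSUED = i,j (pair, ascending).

ISSUED = 4,5

[0] i0&i1  ld/mulh  -- dual
[1] i2  add  -- RAW r0
[2] i3  st  -- no-port MEM/MEM
[3] i4&i5  st/or  -- dual
[4] i6&i7  blt/sll  -- dual
[5] i8&i9  or/ld  -- dual
[6] i10  mul  -- no-port MUL/MUL
[7] i11&i12  mul/ld  -- dual
[8] i13  st  -- tail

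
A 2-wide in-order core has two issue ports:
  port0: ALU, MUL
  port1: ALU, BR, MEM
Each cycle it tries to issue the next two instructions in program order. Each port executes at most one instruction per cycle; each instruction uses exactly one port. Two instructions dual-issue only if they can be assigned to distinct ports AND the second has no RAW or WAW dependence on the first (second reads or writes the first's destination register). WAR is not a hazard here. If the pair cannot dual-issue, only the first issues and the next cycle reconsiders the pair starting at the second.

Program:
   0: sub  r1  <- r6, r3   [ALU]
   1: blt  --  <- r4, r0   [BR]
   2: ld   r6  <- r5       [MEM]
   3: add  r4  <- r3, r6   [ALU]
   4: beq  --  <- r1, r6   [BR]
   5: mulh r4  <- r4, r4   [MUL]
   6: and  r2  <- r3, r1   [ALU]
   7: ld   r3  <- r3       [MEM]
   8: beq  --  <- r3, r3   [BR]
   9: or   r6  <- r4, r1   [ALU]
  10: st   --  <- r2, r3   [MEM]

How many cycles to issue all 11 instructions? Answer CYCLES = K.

  cy0 -> i0,i1 (sub.ALU blt.BR) pair
  cy1 -> i2 (ld.MEM) RAW r6
  cy2 -> i3,i4 (add.ALU beq.BR) pair
  cy3 -> i5,i6 (mulh.MUL and.ALU) pair
  cy4 -> i7 (ld.MEM) no-port MEM/BR
  cy5 -> i8,i9 (beq.BR or.ALU) pair
  cy6 -> i10 (st.MEM) tail

CYCLES = 7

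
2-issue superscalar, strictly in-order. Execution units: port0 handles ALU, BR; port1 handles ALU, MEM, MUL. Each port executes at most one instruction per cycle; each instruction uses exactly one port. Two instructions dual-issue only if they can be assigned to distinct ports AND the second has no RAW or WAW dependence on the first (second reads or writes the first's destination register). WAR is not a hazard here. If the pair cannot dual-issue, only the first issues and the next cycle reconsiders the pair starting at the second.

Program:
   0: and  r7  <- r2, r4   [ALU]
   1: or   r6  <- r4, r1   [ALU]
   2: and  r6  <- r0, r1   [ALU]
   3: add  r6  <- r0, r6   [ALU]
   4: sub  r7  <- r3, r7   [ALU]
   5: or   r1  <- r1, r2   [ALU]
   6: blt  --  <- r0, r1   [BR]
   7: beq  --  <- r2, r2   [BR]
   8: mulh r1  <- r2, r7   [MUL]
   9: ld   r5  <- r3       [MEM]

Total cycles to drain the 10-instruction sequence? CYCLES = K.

CYCLES = 7

  cy0 -> i0/i1 (and+or) pair
  cy1 -> i2 (and) RAW+WAW r6
  cy2 -> i3/i4 (add+sub) pair
  cy3 -> i5 (or) RAW r1
  cy4 -> i6 (blt) no-port BR/BR
  cy5 -> i7/i8 (beq+mulh) pair
  cy6 -> i9 (ld) tail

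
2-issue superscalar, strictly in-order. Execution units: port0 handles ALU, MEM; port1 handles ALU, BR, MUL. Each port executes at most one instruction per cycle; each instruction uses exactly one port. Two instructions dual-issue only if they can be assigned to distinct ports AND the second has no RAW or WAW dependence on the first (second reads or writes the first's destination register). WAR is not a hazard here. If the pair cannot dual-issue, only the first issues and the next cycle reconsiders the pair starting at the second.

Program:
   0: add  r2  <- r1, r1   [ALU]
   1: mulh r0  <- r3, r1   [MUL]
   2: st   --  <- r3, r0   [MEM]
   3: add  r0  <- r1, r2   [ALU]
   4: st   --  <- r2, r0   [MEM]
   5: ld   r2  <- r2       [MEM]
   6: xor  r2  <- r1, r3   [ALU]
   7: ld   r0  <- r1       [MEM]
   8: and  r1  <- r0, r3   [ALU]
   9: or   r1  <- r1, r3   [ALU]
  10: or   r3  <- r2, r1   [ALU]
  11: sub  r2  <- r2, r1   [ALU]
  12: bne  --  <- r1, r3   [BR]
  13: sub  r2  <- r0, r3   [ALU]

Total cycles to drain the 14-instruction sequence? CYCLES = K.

CYCLES = 9

0. add.ALU+mulh.MUL @i0,i1  | pair
1. st.MEM+add.ALU @i2,i3  | pair
2. st.MEM @i4  | no-port MEM/MEM
3. ld.MEM @i5  | WAW r2
4. xor.ALU+ld.MEM @i6,i7  | pair
5. and.ALU @i8  | RAW+WAW r1
6. or.ALU @i9  | RAW r1
7. or.ALU+sub.ALU @i10,i11  | pair
8. bne.BR+sub.ALU @i12,i13  | pair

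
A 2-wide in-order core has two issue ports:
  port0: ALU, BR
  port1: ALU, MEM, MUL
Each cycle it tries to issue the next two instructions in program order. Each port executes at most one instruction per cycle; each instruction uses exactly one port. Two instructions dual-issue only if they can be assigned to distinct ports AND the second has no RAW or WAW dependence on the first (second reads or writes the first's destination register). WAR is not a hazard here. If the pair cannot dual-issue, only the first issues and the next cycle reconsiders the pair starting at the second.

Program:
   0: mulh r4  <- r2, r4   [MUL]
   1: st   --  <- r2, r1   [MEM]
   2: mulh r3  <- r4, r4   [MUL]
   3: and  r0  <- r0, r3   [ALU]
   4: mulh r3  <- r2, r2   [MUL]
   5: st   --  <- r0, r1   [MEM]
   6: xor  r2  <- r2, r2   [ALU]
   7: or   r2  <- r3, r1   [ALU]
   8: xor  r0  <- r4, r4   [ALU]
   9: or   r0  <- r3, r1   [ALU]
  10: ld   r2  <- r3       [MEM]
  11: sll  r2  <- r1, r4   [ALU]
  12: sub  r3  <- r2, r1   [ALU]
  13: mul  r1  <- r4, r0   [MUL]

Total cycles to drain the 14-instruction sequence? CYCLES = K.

#0 head=0: mulh i0 no-port MUL/MEM
#1 head=1: st i1 no-port MEM/MUL
#2 head=2: mulh i2 RAW r3
#3 head=3: and mulh i3&i4 dual
#4 head=5: st xor i5&i6 dual
#5 head=7: or xor i7&i8 dual
#6 head=9: or ld i9&i10 dual
#7 head=11: sll i11 RAW r2
#8 head=12: sub mul i12&i13 dual

CYCLES = 9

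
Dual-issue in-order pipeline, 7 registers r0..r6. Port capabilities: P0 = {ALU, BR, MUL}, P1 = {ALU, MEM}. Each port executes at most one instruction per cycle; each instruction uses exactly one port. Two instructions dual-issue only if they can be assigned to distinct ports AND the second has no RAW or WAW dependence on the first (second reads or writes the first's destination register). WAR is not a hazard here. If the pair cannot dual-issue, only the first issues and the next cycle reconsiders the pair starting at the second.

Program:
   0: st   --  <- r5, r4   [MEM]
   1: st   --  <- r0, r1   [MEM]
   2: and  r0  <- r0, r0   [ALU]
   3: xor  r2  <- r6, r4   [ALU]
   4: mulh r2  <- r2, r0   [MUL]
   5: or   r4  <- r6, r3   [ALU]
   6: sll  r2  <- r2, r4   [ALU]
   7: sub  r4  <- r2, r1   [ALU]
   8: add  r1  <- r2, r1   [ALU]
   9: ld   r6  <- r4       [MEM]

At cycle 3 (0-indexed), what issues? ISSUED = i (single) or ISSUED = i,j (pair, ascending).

#0 head=0: st.MEM i0 no-port MEM/MEM
#1 head=1: st.MEM and.ALU i1+i2 2-wide
#2 head=3: xor.ALU i3 RAW+WAW r2
#3 head=4: mulh.MUL or.ALU i4+i5 2-wide
#4 head=6: sll.ALU i6 RAW r2
#5 head=7: sub.ALU add.ALU i7+i8 2-wide
#6 head=9: ld.MEM i9 tail

ISSUED = 4,5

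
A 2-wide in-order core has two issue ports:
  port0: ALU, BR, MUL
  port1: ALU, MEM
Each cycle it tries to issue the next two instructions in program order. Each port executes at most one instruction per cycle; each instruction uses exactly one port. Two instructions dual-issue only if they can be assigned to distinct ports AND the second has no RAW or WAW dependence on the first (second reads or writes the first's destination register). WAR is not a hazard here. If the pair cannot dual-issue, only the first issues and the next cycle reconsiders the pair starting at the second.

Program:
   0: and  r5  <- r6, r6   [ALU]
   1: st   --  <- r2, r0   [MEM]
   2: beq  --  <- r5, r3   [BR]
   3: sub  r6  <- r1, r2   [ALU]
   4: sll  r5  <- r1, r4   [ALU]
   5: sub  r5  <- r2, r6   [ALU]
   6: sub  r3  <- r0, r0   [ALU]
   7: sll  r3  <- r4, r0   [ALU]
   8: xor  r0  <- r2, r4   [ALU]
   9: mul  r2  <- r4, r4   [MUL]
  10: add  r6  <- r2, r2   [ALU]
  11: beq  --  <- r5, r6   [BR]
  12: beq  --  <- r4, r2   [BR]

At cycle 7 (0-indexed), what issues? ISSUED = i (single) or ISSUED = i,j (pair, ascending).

#0 head=0: and+st i0&i1 2-wide
#1 head=2: beq+sub i2&i3 2-wide
#2 head=4: sll i4 WAW r5
#3 head=5: sub+sub i5&i6 2-wide
#4 head=7: sll+xor i7&i8 2-wide
#5 head=9: mul i9 RAW r2
#6 head=10: add i10 RAW r6
#7 head=11: beq i11 no-port BR/BR
#8 head=12: beq i12 tail

ISSUED = 11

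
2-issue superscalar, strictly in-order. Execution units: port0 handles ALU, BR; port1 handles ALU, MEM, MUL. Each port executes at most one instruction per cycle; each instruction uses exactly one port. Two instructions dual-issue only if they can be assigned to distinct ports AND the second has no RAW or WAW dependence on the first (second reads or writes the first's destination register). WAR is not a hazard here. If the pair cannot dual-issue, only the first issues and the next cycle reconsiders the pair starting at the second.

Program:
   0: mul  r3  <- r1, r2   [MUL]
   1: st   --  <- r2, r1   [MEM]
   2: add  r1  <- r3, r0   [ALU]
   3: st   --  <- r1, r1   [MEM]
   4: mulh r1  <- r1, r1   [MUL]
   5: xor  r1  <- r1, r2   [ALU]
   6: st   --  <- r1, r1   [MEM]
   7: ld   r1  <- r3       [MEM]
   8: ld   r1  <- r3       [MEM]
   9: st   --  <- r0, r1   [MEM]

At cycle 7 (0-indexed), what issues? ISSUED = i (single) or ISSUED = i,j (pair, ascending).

[0] i0  mul  -- no-port MUL/MEM
[1] i1+i2  st;add  -- 2-wide
[2] i3  st  -- no-port MEM/MUL
[3] i4  mulh  -- RAW+WAW r1
[4] i5  xor  -- RAW r1
[5] i6  st  -- no-port MEM/MEM
[6] i7  ld  -- no-port MEM/MEM
[7] i8  ld  -- no-port MEM/MEM
[8] i9  st  -- tail

ISSUED = 8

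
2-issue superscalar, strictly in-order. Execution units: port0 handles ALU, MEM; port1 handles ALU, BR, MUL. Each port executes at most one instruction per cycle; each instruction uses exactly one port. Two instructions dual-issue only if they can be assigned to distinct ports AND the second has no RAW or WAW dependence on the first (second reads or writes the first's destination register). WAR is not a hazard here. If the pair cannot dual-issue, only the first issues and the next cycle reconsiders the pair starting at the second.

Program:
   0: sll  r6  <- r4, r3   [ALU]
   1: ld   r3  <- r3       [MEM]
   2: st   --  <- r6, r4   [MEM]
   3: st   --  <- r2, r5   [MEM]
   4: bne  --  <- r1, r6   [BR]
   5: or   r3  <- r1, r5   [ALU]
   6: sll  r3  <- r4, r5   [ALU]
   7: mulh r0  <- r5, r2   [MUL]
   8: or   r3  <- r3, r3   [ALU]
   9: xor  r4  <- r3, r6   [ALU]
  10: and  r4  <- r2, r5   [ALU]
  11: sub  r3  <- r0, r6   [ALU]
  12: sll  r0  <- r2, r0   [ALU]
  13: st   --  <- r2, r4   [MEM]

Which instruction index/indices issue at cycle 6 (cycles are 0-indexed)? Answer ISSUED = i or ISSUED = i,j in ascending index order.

ISSUED = 9

c0: i0,i1 sll;ld  pair
c1: i2 st  no-port MEM/MEM
c2: i3,i4 st;bne  pair
c3: i5 or  WAW r3
c4: i6,i7 sll;mulh  pair
c5: i8 or  RAW r3
c6: i9 xor  WAW r4
c7: i10,i11 and;sub  pair
c8: i12,i13 sll;st  pair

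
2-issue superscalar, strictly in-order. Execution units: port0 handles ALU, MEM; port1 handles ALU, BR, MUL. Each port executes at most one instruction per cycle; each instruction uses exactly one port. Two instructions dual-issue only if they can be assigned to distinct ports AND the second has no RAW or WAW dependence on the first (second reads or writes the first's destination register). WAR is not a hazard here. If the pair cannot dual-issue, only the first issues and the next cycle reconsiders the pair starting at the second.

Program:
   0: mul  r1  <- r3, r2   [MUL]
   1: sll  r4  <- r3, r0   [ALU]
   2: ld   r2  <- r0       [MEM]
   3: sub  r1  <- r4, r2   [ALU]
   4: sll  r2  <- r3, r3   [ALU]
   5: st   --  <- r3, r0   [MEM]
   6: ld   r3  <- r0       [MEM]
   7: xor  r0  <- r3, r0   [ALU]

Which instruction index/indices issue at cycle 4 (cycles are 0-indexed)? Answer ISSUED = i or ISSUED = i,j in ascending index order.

ISSUED = 6

t=0 i0,i1:mul+sll ; dual
t=1 i2:ld ; RAW r2
t=2 i3,i4:sub+sll ; dual
t=3 i5:st ; no-port MEM/MEM
t=4 i6:ld ; RAW r3
t=5 i7:xor ; tail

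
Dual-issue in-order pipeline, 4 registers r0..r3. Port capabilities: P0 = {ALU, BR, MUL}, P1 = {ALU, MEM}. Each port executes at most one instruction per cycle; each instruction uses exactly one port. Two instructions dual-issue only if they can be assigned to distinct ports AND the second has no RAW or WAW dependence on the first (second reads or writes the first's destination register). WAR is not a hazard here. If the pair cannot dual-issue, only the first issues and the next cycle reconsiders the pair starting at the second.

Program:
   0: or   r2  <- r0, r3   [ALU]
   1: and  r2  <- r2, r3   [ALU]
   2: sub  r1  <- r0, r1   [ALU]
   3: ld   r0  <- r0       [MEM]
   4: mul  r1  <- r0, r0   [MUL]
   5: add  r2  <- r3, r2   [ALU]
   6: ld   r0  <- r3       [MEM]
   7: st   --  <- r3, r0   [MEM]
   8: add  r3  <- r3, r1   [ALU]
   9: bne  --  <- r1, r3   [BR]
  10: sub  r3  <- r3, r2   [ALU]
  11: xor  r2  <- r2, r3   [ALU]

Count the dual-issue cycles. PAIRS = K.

PAIRS = 4

#0 head=0: or.ALU i0 RAW+WAW r2
#1 head=1: and.ALU sub.ALU i1/i2 pair
#2 head=3: ld.MEM i3 RAW r0
#3 head=4: mul.MUL add.ALU i4/i5 pair
#4 head=6: ld.MEM i6 no-port MEM/MEM
#5 head=7: st.MEM add.ALU i7/i8 pair
#6 head=9: bne.BR sub.ALU i9/i10 pair
#7 head=11: xor.ALU i11 tail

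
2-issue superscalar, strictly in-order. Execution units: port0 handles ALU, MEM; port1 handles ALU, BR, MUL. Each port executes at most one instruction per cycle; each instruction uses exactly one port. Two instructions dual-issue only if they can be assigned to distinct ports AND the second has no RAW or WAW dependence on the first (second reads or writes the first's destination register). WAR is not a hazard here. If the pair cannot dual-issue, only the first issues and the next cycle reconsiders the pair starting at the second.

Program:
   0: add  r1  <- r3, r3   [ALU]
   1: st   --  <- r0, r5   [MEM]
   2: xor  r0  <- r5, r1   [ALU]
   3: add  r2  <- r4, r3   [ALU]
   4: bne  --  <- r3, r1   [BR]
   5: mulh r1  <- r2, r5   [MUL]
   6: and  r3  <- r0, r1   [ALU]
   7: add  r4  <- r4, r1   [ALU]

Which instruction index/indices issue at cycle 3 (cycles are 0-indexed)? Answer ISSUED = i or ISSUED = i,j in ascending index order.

ISSUED = 5

#0 head=0: add/st i0,i1 dual
#1 head=2: xor/add i2,i3 dual
#2 head=4: bne i4 no-port BR/MUL
#3 head=5: mulh i5 RAW r1
#4 head=6: and/add i6,i7 dual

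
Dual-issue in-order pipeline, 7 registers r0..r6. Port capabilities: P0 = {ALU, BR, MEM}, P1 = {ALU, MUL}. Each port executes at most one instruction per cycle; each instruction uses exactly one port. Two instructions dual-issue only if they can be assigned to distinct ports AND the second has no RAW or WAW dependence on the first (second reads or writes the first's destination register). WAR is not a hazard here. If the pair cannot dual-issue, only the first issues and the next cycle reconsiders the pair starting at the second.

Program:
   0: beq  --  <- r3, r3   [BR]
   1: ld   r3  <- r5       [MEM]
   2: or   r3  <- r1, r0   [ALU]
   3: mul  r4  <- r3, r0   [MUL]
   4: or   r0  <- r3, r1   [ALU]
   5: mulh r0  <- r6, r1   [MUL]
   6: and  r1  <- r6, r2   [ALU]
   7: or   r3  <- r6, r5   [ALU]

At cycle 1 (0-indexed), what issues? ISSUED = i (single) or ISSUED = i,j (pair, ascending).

[0] i0  beq  -- no-port BR/MEM
[1] i1  ld  -- WAW r3
[2] i2  or  -- RAW r3
[3] i3/i4  mul/or  -- pair
[4] i5/i6  mulh/and  -- pair
[5] i7  or  -- tail

ISSUED = 1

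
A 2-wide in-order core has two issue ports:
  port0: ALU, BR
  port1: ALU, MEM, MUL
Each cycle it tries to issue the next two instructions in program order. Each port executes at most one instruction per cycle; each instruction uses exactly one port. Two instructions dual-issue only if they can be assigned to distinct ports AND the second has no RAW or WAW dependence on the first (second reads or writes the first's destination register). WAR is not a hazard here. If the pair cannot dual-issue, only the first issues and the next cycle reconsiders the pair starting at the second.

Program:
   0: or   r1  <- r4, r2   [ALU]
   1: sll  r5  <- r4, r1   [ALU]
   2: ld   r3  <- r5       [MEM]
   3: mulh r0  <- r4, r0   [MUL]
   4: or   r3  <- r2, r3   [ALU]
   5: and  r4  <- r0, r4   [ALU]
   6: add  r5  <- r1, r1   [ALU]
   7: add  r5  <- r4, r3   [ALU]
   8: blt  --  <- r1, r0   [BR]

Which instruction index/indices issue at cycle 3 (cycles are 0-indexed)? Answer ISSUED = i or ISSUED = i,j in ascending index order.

ISSUED = 3,4

  cy0 -> i0 (or) RAW r1
  cy1 -> i1 (sll) RAW r5
  cy2 -> i2 (ld) no-port MEM/MUL
  cy3 -> i3+i4 (mulh+or) 2-wide
  cy4 -> i5+i6 (and+add) 2-wide
  cy5 -> i7+i8 (add+blt) 2-wide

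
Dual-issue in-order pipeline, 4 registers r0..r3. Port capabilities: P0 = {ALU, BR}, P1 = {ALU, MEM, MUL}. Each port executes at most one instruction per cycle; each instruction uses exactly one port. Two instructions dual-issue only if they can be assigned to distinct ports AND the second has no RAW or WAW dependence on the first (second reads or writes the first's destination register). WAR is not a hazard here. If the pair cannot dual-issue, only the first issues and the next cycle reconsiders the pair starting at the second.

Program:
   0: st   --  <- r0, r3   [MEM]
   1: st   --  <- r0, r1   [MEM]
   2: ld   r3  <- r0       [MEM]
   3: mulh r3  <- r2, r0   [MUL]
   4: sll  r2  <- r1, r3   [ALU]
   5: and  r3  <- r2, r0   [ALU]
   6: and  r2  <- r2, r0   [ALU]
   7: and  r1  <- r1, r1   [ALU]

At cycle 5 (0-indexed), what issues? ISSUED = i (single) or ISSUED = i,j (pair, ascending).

ISSUED = 5,6

#0 head=0: st.MEM i0 no-port MEM/MEM
#1 head=1: st.MEM i1 no-port MEM/MEM
#2 head=2: ld.MEM i2 no-port MEM/MUL
#3 head=3: mulh.MUL i3 RAW r3
#4 head=4: sll.ALU i4 RAW r2
#5 head=5: and.ALU and.ALU i5&i6 dual
#6 head=7: and.ALU i7 tail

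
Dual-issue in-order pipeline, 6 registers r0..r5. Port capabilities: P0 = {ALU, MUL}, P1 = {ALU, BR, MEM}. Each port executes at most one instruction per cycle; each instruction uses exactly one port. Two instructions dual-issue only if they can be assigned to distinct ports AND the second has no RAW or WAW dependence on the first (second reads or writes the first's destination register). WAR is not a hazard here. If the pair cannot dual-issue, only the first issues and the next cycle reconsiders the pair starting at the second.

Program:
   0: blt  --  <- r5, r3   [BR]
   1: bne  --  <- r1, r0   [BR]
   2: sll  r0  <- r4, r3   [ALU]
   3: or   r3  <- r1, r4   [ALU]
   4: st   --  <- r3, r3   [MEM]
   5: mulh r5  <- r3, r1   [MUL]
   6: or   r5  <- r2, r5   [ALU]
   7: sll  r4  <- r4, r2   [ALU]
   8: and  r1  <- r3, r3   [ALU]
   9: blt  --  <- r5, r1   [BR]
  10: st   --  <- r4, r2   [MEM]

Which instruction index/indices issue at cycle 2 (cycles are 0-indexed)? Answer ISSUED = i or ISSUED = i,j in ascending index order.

ISSUED = 3

c0: i0 blt  no-port BR/BR
c1: i1&i2 bne+sll  2-wide
c2: i3 or  RAW r3
c3: i4&i5 st+mulh  2-wide
c4: i6&i7 or+sll  2-wide
c5: i8 and  RAW r1
c6: i9 blt  no-port BR/MEM
c7: i10 st  tail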